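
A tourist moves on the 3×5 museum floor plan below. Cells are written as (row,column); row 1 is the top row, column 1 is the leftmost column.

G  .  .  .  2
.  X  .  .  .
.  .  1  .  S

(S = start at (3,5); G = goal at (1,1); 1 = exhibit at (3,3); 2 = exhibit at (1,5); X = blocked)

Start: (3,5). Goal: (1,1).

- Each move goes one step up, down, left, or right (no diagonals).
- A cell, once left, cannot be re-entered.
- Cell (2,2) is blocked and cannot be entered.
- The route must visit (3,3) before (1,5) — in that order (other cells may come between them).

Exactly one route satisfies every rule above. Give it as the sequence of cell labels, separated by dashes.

The waypoints must appear in the order (3,3), (1,5), with no cell reused.
Route from (3,5): 2× left (reaching (3,3)), up to (2,3), 2× right (reaching (2,5)), up to (1,5), 4× left (reaching (1,1)) — 10 moves in all.
Check: order respected (1 at step 2, 2 at step 6).

(3,5) - (3,4) - (3,3) - (2,3) - (2,4) - (2,5) - (1,5) - (1,4) - (1,3) - (1,2) - (1,1)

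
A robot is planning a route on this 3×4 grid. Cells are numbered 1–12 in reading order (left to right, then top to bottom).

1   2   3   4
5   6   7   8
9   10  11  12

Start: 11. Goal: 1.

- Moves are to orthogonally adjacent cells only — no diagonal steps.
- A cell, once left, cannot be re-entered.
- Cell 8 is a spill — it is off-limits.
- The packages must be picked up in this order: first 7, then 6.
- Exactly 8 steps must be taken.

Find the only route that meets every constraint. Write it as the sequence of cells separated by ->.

The waypoints must appear in the order 7, 6, with no cell reused.
Route from 11: 2× up (reaching 3), left to 2, 2× down (reaching 10), left to 9, 2× up (reaching 1) — 8 moves in all.
Check: order respected (7 at step 1, 6 at step 4); 8 moves as required.

11 -> 7 -> 3 -> 2 -> 6 -> 10 -> 9 -> 5 -> 1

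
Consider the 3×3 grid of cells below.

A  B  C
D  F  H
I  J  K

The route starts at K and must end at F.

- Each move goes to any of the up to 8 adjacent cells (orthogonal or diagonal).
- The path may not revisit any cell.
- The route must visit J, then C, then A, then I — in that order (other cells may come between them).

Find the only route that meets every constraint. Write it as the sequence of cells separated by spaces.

K J H C B A D I F

The waypoints must appear in the order J, C, A, I, with no cell reused.
Route from K: left 1 to J, up-right 1 to H, up 1 to C, left 2 to A, down 2 to I, up-right 1 to F — 8 moves in all.
Check: order respected (J at step 1, C at step 3, A at step 5, I at step 7).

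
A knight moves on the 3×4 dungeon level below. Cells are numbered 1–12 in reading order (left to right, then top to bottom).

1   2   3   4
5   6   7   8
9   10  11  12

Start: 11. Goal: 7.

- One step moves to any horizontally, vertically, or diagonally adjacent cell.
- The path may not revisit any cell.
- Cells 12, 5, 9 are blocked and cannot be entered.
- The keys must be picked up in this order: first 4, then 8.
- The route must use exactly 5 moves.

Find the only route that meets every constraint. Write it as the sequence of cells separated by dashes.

11 - 6 - 3 - 4 - 8 - 7

The waypoints must appear in the order 4, 8, with no cell reused.
Route from 11: up-left 1 to 6, up-right 1 to 3, right 1 to 4, down 1 to 8, left 1 to 7 — 5 moves in all.
Check: order respected (4 at step 3, 8 at step 4); 5 moves as required.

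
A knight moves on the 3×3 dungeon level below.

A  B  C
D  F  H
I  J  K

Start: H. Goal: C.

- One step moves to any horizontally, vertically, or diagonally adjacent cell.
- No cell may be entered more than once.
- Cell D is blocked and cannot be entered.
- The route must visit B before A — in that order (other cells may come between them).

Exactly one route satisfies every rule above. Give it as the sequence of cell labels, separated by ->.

H -> B -> A -> F -> C

The waypoints must appear in the order B, A, with no cell reused.
Route from H: up-left 1 to B, left 1 to A, down-right 1 to F, up-right 1 to C — 4 moves in all.
Check: order respected (B at step 1, A at step 2).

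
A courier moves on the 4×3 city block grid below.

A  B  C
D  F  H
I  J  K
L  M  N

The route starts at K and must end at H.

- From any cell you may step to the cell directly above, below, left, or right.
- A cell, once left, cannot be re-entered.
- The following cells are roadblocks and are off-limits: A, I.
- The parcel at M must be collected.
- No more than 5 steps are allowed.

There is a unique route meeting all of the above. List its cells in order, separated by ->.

K -> N -> M -> J -> F -> H

Any route must reach M and still end at H within 5 moves, so the order of the required stops is forced.
Route from K: down to N, left to M, 2× up (reaching F), right to H — 5 moves in all.
Check: all required cells visited; 5 ≤ 5 moves.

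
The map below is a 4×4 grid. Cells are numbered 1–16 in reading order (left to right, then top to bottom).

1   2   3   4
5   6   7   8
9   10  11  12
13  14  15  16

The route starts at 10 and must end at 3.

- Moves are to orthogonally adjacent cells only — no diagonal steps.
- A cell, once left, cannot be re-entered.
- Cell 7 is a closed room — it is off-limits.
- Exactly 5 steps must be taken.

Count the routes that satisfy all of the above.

4

Need simple routes of exactly 5 moves from 10 to 3 (Manhattan distance 3, so 1 moves are spent on a detour and 1 undoing it).
Enumerating: 10 6 5 1 2 3 | 10 9 5 1 2 3 | 10 9 5 6 2 3 | 10 11 12 8 4 3.
That gives 4 routes.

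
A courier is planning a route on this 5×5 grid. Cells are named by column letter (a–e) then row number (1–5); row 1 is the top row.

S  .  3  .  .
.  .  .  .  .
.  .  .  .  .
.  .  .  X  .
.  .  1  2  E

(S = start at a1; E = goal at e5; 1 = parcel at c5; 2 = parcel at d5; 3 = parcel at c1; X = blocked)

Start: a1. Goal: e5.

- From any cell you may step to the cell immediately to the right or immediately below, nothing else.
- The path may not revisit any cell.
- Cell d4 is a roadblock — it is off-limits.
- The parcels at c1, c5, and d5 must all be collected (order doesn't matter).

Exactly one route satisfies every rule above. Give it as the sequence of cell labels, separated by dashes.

a1 - b1 - c1 - c2 - c3 - c4 - c5 - d5 - e5

Moves only go right or down, so the column and row indices never decrease.
Route from a1: right 2 to c1, down 4 to c5, right 2 to e5 — 8 moves in all.
Check: all required cells visited.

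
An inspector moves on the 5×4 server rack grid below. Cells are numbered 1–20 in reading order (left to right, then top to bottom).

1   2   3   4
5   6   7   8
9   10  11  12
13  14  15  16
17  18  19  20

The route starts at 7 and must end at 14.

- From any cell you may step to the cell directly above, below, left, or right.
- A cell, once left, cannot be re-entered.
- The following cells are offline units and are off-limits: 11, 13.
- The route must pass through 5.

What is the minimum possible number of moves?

5

Any route passes through 5 somewhere between 7 and 14. Summing Manhattan distances along the two legs (7 → 5 → 14) gives a lower bound of 2 + 3 = 5 moves.
A route of 5 moves achieves this: 7 → 6 → 5 → 9 → 10 → 14.
Since 5 matches the lower bound, it is optimal.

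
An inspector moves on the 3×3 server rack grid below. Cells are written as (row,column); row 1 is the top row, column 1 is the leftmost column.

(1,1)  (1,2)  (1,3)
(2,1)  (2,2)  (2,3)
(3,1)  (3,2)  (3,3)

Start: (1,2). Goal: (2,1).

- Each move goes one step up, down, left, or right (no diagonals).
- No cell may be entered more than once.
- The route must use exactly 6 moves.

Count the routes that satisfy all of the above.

Need simple routes of exactly 6 moves from (1,2) to (2,1) (Manhattan distance 2, so 2 moves are spent on a detour and 2 undoing it).
Enumerating: (1,2) (2,2) (2,3) (3,3) (3,2) (3,1) (2,1) | (1,2) (1,3) (2,3) (3,3) (3,2) (2,2) (2,1) | (1,2) (1,3) (2,3) (3,3) (3,2) (3,1) (2,1) | (1,2) (1,3) (2,3) (2,2) (3,2) (3,1) (2,1).
That gives 4 routes.

4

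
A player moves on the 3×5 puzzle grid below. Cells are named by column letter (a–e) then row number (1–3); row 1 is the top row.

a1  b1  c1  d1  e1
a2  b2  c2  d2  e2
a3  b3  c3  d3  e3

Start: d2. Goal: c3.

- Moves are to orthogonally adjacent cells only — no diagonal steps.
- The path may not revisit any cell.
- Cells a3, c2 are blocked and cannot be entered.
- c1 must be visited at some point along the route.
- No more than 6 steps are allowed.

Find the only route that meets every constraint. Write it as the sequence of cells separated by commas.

Any route must reach c1 and still end at c3 within 6 moves, so the order of the required stops is forced.
Route from d2: up to d1, 2× left (reaching b1), 2× down (reaching b3), right to c3 — 6 moves in all.
Check: all required cells visited; 6 ≤ 6 moves.

d2, d1, c1, b1, b2, b3, c3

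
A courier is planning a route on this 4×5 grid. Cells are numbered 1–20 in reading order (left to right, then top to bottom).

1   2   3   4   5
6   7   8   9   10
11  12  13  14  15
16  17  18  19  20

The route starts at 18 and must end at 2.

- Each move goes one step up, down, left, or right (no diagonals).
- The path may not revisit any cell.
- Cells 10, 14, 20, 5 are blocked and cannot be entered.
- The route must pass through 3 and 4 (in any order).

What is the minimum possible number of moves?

Any route passes through 3 and 4 in some order between 18 and 2. Summing Manhattan distances along each leg and taking the cheapest ordering (18 → 4 → 3 → 2) gives a lower bound of 4 + 1 + 1 = 6 moves.
A route of 6 moves achieves this: 18 → 13 → 8 → 9 → 4 → 3 → 2.
Since 6 matches the lower bound, it is optimal.

6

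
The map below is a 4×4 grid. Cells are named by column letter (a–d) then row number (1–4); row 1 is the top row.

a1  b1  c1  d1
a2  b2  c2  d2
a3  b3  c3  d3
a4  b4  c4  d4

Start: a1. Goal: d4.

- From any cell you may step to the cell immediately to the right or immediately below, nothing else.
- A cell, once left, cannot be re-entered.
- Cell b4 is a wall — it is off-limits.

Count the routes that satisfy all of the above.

16

A right/down-only route from a1 to d4 makes exactly 3 down-moves and 3 right-moves in some order.
With no other constraints that would be C(6,3) = 20 routes.
Subtract routes through each blocked cell (inclusion–exclusion for overlaps): − through b4: 4 → 16.
That gives 16 routes.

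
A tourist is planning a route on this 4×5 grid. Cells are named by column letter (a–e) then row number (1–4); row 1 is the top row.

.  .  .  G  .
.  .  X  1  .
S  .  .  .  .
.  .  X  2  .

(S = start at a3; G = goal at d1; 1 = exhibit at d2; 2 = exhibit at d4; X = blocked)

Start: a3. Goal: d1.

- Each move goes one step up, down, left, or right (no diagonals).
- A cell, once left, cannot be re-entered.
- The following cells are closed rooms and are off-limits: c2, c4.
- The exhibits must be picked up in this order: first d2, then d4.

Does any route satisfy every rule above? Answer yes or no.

no

Ignoring the required order, 4 revisit-free routes from a3 to d1 pass through all of d2 and d4; the waypoint orders that occur are d4 → d2 (4) — never d2 → d4.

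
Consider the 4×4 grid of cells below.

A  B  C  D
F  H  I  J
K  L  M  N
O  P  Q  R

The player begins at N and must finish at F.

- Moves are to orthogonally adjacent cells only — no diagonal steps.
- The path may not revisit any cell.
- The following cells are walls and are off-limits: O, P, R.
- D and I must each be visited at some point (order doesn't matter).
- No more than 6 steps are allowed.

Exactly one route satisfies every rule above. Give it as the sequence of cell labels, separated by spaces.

N J D C I H F

The budget equals the shortest possible length, so every move has to be on a shortest route through the required cells.
Route from N: up 2 to D, left 1 to C, down 1 to I, left 2 to F — 6 moves in all.
Check: all required cells visited; 6 ≤ 6 moves.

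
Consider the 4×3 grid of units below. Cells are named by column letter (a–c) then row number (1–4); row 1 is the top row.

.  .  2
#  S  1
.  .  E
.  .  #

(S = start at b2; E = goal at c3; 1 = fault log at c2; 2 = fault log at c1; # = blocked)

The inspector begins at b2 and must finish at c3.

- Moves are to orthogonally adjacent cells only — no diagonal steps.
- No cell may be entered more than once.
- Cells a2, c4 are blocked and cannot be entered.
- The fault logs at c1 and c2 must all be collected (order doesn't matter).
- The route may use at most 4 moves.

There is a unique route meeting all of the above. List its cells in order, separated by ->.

b2 -> b1 -> c1 -> c2 -> c3

The budget equals the shortest possible length, so every move has to be on a shortest route through the required cells.
Route from b2: up 1 to b1, right 1 to c1, down 2 to c3 — 4 moves in all.
Check: all required cells visited; 4 ≤ 4 moves.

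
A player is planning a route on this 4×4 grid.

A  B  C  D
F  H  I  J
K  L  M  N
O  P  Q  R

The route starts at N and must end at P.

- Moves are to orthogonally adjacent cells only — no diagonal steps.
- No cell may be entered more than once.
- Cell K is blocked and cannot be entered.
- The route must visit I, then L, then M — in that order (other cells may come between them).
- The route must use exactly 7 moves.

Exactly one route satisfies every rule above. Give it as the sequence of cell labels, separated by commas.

N, J, I, H, L, M, Q, P

The waypoints must appear in the order I, L, M, with no cell reused.
Route from N: up to J, 2× left (reaching H), down to L, right to M, down to Q, left to P — 7 moves in all.
Check: order respected (I at step 2, L at step 4, M at step 5); 7 moves as required.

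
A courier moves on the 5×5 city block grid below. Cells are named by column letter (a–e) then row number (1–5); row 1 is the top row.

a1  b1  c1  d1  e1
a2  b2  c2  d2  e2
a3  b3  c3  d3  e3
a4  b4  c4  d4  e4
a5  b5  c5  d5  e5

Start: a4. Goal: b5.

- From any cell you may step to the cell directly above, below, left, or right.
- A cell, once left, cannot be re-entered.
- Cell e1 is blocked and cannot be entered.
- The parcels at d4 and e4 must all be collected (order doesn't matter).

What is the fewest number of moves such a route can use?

8

Any route passes through d4 and e4 in some order between a4 and b5. Summing Manhattan distances along each leg and taking the cheapest ordering (a4 → e4 → d4 → b5) gives a lower bound of 4 + 1 + 3 = 8 moves.
A route of 8 moves achieves this: a4 → b4 → c4 → d4 → e4 → e5 → d5 → c5 → b5.
Since 8 matches the lower bound, it is optimal.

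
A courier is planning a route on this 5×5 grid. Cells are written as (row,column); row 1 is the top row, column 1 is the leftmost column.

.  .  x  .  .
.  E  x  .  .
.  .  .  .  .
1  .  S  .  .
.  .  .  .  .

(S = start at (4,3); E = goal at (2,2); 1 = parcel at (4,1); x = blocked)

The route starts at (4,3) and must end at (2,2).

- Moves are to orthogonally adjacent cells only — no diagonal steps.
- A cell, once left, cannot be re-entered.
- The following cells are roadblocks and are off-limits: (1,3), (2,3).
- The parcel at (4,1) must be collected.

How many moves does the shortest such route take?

Any route passes through (4,1) somewhere between (4,3) and (2,2). Summing Manhattan distances along the two legs ((4,3) → (4,1) → (2,2)) gives a lower bound of 2 + 3 = 5 moves.
A route of 5 moves achieves this: (4,3) → (4,2) → (4,1) → (3,1) → (2,1) → (2,2).
Since 5 matches the lower bound, it is optimal.

5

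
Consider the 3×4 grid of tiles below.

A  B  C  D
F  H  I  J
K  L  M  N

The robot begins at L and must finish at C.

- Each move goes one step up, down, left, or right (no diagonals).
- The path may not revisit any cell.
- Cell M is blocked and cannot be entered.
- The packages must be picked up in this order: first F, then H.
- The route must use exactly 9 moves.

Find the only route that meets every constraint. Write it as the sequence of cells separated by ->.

The waypoints must appear in the order F, H, with no cell reused.
Route from L: left to K, 2× up (reaching A), right to B, down to H, 2× right (reaching J), up to D, left to C — 9 moves in all.
Check: order respected (F at step 2, H at step 5); 9 moves as required.

L -> K -> F -> A -> B -> H -> I -> J -> D -> C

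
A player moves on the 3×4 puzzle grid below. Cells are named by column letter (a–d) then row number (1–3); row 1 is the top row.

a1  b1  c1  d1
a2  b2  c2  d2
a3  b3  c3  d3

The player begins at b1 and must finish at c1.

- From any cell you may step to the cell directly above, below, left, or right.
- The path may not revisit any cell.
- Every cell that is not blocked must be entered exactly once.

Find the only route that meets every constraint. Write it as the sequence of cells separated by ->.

Need to visit all 12 open cells exactly once, starting at b1 and ending at c1.
Cell a1 has only two open neighbours (a2 and b1), so the path must pass straight through it: one of those is the cell it's entered from and the other is where it exits.
Route from b1: left 1 to a1, down 2 to a3, right 1 to b3, up 1 to b2, right 1 to c2, down 1 to c3, right 1 to d3, up 2 to d1, left 1 to c1 — 11 moves in all.
Check: all 12 open cells covered.

b1 -> a1 -> a2 -> a3 -> b3 -> b2 -> c2 -> c3 -> d3 -> d2 -> d1 -> c1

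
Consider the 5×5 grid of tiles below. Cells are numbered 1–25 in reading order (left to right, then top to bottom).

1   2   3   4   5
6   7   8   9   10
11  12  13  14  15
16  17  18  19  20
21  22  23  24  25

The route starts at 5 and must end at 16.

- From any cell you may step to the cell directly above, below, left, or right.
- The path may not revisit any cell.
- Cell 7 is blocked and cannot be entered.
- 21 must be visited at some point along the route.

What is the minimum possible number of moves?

9

Any route passes through 21 somewhere between 5 and 16. Summing Manhattan distances along the two legs (5 → 21 → 16) gives a lower bound of 8 + 1 = 9 moves.
A route of 9 moves achieves this: 5 → 10 → 15 → 20 → 25 → 24 → 23 → 22 → 21 → 16.
Since 9 matches the lower bound, it is optimal.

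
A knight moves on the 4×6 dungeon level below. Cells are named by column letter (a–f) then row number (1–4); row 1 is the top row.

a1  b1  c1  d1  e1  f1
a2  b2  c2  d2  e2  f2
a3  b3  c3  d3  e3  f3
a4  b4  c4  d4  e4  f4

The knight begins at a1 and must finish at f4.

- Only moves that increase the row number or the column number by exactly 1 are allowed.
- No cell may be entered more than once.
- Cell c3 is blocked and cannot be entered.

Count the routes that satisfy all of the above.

A right/down-only route from a1 to f4 makes exactly 3 down-moves and 5 right-moves in some order.
With no other constraints that would be C(8,3) = 56 routes.
Subtract routes through each blocked cell (inclusion–exclusion for overlaps): − through c3: 24 → 32.
That gives 32 routes.

32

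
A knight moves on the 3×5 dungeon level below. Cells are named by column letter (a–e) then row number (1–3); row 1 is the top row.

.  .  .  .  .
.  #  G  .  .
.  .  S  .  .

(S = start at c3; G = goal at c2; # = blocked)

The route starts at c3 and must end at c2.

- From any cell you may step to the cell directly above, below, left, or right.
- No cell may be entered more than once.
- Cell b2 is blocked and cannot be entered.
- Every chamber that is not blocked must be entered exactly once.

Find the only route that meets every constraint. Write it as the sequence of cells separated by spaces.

Need to visit all 14 open cells exactly once, starting at c3 and ending at c2.
Cell b3 has only two open neighbours (a3 and c3), so the path must pass straight through it: one of those is the cell it's entered from and the other is where it exits.
Route from c3: 2× left (reaching a3), 2× up (reaching a1), 4× right (reaching e1), 2× down (reaching e3), left to d3, up to d2, left to c2 — 13 moves in all.
Check: all 14 open cells covered.

c3 b3 a3 a2 a1 b1 c1 d1 e1 e2 e3 d3 d2 c2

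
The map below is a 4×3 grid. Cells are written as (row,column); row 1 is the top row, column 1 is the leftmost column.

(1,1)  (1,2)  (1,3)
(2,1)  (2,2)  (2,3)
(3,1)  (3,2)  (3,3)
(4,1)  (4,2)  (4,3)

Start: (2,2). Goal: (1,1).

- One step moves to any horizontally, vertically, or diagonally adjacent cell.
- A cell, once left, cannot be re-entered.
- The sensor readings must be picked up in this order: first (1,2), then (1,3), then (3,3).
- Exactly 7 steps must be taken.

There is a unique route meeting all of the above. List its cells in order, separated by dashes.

The waypoints must appear in the order (1,2), (1,3), (3,3), with no cell reused.
Route from (2,2): up to (1,2), right to (1,3), 2× down (reaching (3,3)), left to (3,2), up-left to (2,1), up to (1,1) — 7 moves in all.
Check: order respected ((1,2) at step 1, (1,3) at step 2, (3,3) at step 4); 7 moves as required.

(2,2) - (1,2) - (1,3) - (2,3) - (3,3) - (3,2) - (2,1) - (1,1)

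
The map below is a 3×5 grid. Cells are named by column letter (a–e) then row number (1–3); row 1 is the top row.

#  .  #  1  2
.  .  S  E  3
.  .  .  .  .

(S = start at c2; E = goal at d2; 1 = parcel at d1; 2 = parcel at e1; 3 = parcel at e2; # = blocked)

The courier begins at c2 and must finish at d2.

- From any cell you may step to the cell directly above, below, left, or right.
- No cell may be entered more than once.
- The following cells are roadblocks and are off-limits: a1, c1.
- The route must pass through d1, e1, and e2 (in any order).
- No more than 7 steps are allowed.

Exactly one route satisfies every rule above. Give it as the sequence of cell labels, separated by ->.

The 7-move cap with required stops at d1, e1, e2 leaves no slack for detours.
Route from c2: down to c3, 2× right (reaching e3), 2× up (reaching e1), left to d1, down to d2 — 7 moves in all.
Check: all required cells visited; 7 ≤ 7 moves.

c2 -> c3 -> d3 -> e3 -> e2 -> e1 -> d1 -> d2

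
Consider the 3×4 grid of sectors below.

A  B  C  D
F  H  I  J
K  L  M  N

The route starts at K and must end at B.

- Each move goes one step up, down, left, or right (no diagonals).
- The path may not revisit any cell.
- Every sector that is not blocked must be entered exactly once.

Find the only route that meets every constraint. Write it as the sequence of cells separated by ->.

K -> L -> M -> N -> J -> D -> C -> I -> H -> F -> A -> B

Need to visit all 12 open cells exactly once, starting at K and ending at B.
Cell A has only two open neighbours (F and B), so the path must pass straight through it: one of those is the cell it's entered from and the other is where it exits.
Route from K: 3× right (reaching N), 2× up (reaching D), left to C, down to I, 2× left (reaching F), up to A, right to B — 11 moves in all.
Check: all 12 open cells covered.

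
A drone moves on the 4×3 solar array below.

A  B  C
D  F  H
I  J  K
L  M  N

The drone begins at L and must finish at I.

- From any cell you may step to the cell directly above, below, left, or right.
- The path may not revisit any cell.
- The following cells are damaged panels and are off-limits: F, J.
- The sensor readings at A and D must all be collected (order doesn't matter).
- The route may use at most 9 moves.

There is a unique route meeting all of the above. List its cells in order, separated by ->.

L -> M -> N -> K -> H -> C -> B -> A -> D -> I

Any route must reach A and D and still end at I within 9 moves, so the order of the required stops is forced.
Route from L: right 2 to N, up 3 to C, left 2 to A, down 2 to I — 9 moves in all.
Check: all required cells visited; 9 ≤ 9 moves.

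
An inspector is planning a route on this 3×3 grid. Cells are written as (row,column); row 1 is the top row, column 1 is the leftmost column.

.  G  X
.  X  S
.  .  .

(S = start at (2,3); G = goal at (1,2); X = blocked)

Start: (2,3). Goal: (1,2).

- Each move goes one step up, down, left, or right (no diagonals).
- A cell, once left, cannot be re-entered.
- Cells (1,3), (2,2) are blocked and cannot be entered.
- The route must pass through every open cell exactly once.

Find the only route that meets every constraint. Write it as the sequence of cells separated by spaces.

(2,3) (3,3) (3,2) (3,1) (2,1) (1,1) (1,2)

Need to visit all 7 open cells exactly once, starting at (2,3) and ending at (1,2).
Cell (3,3) has only two open neighbours ((2,3) and (3,2)), so the path must pass straight through it: one of those is the cell it's entered from and the other is where it exits.
Route from (2,3): down 1 to (3,3), left 2 to (3,1), up 2 to (1,1), right 1 to (1,2) — 6 moves in all.
Check: all 7 open cells covered.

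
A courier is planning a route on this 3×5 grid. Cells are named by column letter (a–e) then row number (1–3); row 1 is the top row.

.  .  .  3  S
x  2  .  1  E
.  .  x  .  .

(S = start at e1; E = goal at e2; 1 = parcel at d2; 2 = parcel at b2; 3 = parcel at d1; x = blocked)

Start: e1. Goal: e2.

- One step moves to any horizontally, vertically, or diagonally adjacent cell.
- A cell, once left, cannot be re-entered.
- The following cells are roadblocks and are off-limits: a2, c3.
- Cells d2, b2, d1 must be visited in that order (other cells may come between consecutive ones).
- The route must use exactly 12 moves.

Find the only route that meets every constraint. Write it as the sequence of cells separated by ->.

e1 -> d2 -> e3 -> d3 -> c2 -> b3 -> a3 -> b2 -> a1 -> b1 -> c1 -> d1 -> e2

The waypoints must appear in the order d2, b2, d1, with no cell reused.
Route from e1: down-left 1 to d2, down-right 1 to e3, left 1 to d3, up-left 1 to c2, down-left 1 to b3, left 1 to a3, up-right 1 to b2, up-left 1 to a1, right 3 to d1, down-right 1 to e2 — 12 moves in all.
Check: order respected (1 at step 1, 2 at step 7, 3 at step 11); 12 moves as required.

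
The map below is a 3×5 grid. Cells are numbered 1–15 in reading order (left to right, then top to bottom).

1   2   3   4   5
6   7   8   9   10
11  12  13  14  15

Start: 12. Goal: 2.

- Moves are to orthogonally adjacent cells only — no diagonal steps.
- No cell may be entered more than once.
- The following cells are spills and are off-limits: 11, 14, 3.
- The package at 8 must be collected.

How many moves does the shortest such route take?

Any route passes through 8 somewhere between 12 and 2. Summing Manhattan distances along the two legs (12 → 8 → 2) gives a lower bound of 2 + 2 = 4 moves.
A route of 4 moves achieves this: 12 → 13 → 8 → 7 → 2.
Since 4 matches the lower bound, it is optimal.

4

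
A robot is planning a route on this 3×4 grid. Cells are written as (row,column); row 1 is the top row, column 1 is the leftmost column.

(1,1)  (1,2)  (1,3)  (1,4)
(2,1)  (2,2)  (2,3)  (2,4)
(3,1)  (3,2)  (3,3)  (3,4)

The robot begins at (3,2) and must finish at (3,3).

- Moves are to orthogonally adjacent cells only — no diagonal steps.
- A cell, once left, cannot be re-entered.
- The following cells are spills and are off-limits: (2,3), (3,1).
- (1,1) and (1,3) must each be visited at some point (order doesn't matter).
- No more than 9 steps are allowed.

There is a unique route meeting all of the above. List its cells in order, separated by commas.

(3,2), (2,2), (2,1), (1,1), (1,2), (1,3), (1,4), (2,4), (3,4), (3,3)

The budget equals the shortest possible length, so every move has to be on a shortest route through the required cells.
Route from (3,2): up to (2,2), left to (2,1), up to (1,1), 3× right (reaching (1,4)), 2× down (reaching (3,4)), left to (3,3) — 9 moves in all.
Check: all required cells visited; 9 ≤ 9 moves.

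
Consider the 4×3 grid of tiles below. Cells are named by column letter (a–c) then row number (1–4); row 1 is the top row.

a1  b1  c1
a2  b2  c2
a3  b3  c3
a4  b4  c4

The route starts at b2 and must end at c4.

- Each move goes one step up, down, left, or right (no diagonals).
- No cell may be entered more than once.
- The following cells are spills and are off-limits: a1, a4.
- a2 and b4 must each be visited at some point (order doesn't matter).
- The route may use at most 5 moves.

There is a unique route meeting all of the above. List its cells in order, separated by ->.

Any route must reach a2 and b4 and still end at c4 within 5 moves, so the order of the required stops is forced.
Route from b2: left 1 to a2, down 1 to a3, right 1 to b3, down 1 to b4, right 1 to c4 — 5 moves in all.
Check: all required cells visited; 5 ≤ 5 moves.

b2 -> a2 -> a3 -> b3 -> b4 -> c4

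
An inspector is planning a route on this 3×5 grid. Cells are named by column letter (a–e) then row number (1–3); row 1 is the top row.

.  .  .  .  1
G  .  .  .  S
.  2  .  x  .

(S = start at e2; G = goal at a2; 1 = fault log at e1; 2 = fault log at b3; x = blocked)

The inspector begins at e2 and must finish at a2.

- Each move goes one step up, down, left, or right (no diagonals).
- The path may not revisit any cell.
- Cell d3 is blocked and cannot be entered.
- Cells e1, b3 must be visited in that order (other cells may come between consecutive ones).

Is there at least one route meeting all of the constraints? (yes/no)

yes

One route that works: e2 → e1 → d1 → d2 → c2 → c3 → b3 → b2 → a2.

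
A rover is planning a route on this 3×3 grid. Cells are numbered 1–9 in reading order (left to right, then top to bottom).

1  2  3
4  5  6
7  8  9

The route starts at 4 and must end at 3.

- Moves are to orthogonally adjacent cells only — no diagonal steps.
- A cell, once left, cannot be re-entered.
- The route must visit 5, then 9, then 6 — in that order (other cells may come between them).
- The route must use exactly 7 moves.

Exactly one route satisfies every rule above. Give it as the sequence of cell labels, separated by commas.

The waypoints must appear in the order 5, 9, 6, with no cell reused.
Route from 4: up 1 to 1, right 1 to 2, down 2 to 8, right 1 to 9, up 2 to 3 — 7 moves in all.
Check: order respected (5 at step 3, 9 at step 5, 6 at step 6); 7 moves as required.

4, 1, 2, 5, 8, 9, 6, 3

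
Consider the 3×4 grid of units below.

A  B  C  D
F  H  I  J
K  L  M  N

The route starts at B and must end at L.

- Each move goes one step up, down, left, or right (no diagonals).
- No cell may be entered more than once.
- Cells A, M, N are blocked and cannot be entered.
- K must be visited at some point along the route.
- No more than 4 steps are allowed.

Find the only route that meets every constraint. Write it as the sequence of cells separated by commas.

B, H, F, K, L

Any route must reach K and still end at L within 4 moves, so the order of the required stops is forced.
Route from B: down to H, left to F, down to K, right to L — 4 moves in all.
Check: all required cells visited; 4 ≤ 4 moves.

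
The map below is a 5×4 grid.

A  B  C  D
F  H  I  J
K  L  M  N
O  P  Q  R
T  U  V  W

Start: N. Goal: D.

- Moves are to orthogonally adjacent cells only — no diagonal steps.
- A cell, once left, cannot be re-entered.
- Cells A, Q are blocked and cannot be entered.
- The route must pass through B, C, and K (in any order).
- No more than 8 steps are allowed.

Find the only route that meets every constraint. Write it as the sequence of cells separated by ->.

N -> M -> L -> K -> F -> H -> B -> C -> D

The budget equals the shortest possible length, so every move has to be on a shortest route through the required cells.
Route from N: 3× left (reaching K), up to F, right to H, up to B, 2× right (reaching D) — 8 moves in all.
Check: all required cells visited; 8 ≤ 8 moves.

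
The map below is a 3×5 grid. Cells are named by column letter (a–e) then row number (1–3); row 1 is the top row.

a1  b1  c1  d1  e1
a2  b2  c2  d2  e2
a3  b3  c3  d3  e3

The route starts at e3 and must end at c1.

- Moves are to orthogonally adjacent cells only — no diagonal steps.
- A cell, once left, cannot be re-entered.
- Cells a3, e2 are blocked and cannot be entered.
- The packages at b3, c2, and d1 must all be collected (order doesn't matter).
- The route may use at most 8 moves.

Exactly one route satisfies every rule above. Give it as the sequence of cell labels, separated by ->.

The budget equals the shortest possible length, so every move has to be on a shortest route through the required cells.
Route from e3: 3× left (reaching b3), up to b2, 2× right (reaching d2), up to d1, left to c1 — 8 moves in all.
Check: all required cells visited; 8 ≤ 8 moves.

e3 -> d3 -> c3 -> b3 -> b2 -> c2 -> d2 -> d1 -> c1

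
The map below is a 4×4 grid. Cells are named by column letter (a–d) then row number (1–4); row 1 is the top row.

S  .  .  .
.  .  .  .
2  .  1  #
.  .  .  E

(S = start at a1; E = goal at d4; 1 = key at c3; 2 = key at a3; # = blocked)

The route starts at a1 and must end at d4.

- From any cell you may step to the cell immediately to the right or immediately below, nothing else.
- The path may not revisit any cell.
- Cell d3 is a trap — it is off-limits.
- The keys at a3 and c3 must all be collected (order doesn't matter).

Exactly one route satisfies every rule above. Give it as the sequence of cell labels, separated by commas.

a1, a2, a3, b3, c3, c4, d4

Moves only go right or down, so the column and row indices never decrease.
Route from a1: 2× down (reaching a3), 2× right (reaching c3), down to c4, right to d4 — 6 moves in all.
Check: all required cells visited.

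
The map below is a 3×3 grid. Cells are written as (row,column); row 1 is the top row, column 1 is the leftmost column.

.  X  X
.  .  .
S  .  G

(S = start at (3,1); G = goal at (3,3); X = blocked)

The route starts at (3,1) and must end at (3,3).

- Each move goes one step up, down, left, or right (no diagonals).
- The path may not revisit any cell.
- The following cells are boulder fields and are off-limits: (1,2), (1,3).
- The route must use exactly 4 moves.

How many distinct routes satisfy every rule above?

3

Need simple routes of exactly 4 moves from (3,1) to (3,3) (Manhattan distance 2, so 1 moves are spent on a detour and 1 undoing it).
Enumerating: (3,1) (2,1) (2,2) (3,2) (3,3) | (3,1) (2,1) (2,2) (2,3) (3,3) | (3,1) (3,2) (2,2) (2,3) (3,3).
That gives 3 routes.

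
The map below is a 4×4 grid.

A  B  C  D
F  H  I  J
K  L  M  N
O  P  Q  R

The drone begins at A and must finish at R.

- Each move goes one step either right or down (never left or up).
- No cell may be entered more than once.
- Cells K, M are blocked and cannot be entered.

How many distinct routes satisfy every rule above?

A right/down-only route from A to R makes exactly 3 down-moves and 3 right-moves in some order.
With no other constraints that would be C(6,3) = 20 routes.
Subtract routes through each blocked cell (inclusion–exclusion for overlaps): − through K: 4 − through M: 12 + through K&M: 2 → 6.
That gives 6 routes.

6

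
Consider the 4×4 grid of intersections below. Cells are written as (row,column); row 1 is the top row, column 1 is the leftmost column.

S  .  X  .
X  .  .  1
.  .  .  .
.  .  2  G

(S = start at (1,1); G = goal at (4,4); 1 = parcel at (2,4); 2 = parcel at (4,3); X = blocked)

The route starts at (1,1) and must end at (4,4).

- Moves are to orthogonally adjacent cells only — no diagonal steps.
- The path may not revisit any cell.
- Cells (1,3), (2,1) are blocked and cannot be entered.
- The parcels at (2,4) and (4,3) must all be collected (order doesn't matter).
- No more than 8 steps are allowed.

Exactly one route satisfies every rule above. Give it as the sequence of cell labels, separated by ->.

The 8-move cap with required stops at (2,4), (4,3) leaves no slack for detours.
Route from (1,1): right 1 to (1,2), down 1 to (2,2), right 2 to (2,4), down 1 to (3,4), left 1 to (3,3), down 1 to (4,3), right 1 to (4,4) — 8 moves in all.
Check: all required cells visited; 8 ≤ 8 moves.

(1,1) -> (1,2) -> (2,2) -> (2,3) -> (2,4) -> (3,4) -> (3,3) -> (4,3) -> (4,4)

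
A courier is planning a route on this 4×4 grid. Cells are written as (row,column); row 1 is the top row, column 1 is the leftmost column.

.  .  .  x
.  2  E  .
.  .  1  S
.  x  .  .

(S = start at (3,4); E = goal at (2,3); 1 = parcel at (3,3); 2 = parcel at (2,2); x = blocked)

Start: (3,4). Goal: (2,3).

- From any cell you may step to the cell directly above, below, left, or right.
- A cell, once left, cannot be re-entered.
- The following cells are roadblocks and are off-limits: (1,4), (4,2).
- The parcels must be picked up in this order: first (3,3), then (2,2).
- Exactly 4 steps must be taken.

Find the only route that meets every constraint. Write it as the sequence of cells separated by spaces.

The waypoints must appear in the order (3,3), (2,2), with no cell reused.
Route from (3,4): left 2 to (3,2), up 1 to (2,2), right 1 to (2,3) — 4 moves in all.
Check: order respected (1 at step 1, 2 at step 3); 4 moves as required.

(3,4) (3,3) (3,2) (2,2) (2,3)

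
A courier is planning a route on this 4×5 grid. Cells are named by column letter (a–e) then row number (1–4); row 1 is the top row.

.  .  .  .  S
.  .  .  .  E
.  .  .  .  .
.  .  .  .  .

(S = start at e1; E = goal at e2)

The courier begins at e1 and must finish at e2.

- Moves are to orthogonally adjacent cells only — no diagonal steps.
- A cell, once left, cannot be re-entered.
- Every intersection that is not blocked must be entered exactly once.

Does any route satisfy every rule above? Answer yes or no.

yes

One route that works: e1 → d1 → d2 → d3 → c3 → c2 → c1 → b1 → a1 → a2 → b2 → b3 → a3 → a4 → b4 → c4 → d4 → e4 → e3 → e2.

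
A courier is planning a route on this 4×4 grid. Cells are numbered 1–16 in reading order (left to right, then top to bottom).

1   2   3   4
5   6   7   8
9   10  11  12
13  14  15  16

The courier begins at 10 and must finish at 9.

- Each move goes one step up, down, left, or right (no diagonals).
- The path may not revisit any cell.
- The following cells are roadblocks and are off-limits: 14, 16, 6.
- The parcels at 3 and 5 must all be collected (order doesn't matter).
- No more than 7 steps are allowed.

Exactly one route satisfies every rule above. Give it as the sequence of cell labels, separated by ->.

The 7-move cap with required stops at 3, 5 leaves no slack for detours.
Route from 10: right 1 to 11, up 2 to 3, left 2 to 1, down 2 to 9 — 7 moves in all.
Check: all required cells visited; 7 ≤ 7 moves.

10 -> 11 -> 7 -> 3 -> 2 -> 1 -> 5 -> 9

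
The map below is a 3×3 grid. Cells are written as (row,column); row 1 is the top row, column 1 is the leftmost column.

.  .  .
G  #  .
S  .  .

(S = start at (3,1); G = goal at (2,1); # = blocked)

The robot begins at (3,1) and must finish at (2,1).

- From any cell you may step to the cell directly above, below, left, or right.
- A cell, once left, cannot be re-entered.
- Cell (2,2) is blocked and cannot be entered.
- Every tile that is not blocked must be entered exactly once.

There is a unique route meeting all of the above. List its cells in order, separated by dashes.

(3,1) - (3,2) - (3,3) - (2,3) - (1,3) - (1,2) - (1,1) - (2,1)

Need to visit all 8 open cells exactly once, starting at (3,1) and ending at (2,1).
Cell (3,2) has only two open neighbours ((3,1) and (3,3)), so the path must pass straight through it: one of those is the cell it's entered from and the other is where it exits.
Route from (3,1): right 2 to (3,3), up 2 to (1,3), left 2 to (1,1), down 1 to (2,1) — 7 moves in all.
Check: all 8 open cells covered.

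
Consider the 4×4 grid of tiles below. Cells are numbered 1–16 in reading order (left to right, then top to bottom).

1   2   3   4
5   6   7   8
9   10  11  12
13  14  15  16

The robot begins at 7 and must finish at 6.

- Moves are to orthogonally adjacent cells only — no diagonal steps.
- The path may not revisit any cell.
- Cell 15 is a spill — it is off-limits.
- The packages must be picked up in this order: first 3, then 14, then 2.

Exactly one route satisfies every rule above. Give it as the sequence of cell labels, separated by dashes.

7 - 3 - 4 - 8 - 12 - 11 - 10 - 14 - 13 - 9 - 5 - 1 - 2 - 6

The waypoints must appear in the order 3, 14, 2, with no cell reused.
Route from 7: up to 3, right to 4, 2× down (reaching 12), 2× left (reaching 10), down to 14, left to 13, 3× up (reaching 1), right to 2, down to 6 — 13 moves in all.
Check: order respected (3 at step 1, 14 at step 7, 2 at step 12).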